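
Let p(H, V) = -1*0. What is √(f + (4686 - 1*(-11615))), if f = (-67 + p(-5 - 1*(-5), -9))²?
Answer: 3*√2310 ≈ 144.19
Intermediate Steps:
p(H, V) = 0
f = 4489 (f = (-67 + 0)² = (-67)² = 4489)
√(f + (4686 - 1*(-11615))) = √(4489 + (4686 - 1*(-11615))) = √(4489 + (4686 + 11615)) = √(4489 + 16301) = √20790 = 3*√2310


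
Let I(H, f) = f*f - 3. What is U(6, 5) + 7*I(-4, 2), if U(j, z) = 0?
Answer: 7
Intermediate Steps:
I(H, f) = -3 + f**2 (I(H, f) = f**2 - 3 = -3 + f**2)
U(6, 5) + 7*I(-4, 2) = 0 + 7*(-3 + 2**2) = 0 + 7*(-3 + 4) = 0 + 7*1 = 0 + 7 = 7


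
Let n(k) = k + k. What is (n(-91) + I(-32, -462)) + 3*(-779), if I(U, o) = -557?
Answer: -3076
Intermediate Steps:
n(k) = 2*k
(n(-91) + I(-32, -462)) + 3*(-779) = (2*(-91) - 557) + 3*(-779) = (-182 - 557) - 2337 = -739 - 2337 = -3076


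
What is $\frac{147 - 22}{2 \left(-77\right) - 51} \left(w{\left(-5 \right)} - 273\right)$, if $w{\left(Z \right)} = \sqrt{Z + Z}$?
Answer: $\frac{6825}{41} - \frac{25 i \sqrt{10}}{41} \approx 166.46 - 1.9282 i$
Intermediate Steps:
$w{\left(Z \right)} = \sqrt{2} \sqrt{Z}$ ($w{\left(Z \right)} = \sqrt{2 Z} = \sqrt{2} \sqrt{Z}$)
$\frac{147 - 22}{2 \left(-77\right) - 51} \left(w{\left(-5 \right)} - 273\right) = \frac{147 - 22}{2 \left(-77\right) - 51} \left(\sqrt{2} \sqrt{-5} - 273\right) = \frac{125}{-154 - 51} \left(\sqrt{2} i \sqrt{5} - 273\right) = \frac{125}{-205} \left(i \sqrt{10} - 273\right) = 125 \left(- \frac{1}{205}\right) \left(-273 + i \sqrt{10}\right) = - \frac{25 \left(-273 + i \sqrt{10}\right)}{41} = \frac{6825}{41} - \frac{25 i \sqrt{10}}{41}$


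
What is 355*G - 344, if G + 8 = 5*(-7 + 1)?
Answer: -13834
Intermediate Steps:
G = -38 (G = -8 + 5*(-7 + 1) = -8 + 5*(-6) = -8 - 30 = -38)
355*G - 344 = 355*(-38) - 344 = -13490 - 344 = -13834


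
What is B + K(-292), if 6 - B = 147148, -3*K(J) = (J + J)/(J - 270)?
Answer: -124040998/843 ≈ -1.4714e+5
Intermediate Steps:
K(J) = -2*J/(3*(-270 + J)) (K(J) = -(J + J)/(3*(J - 270)) = -2*J/(3*(-270 + J)))
B = -147142 (B = 6 - 1*147148 = 6 - 147148 = -147142)
B + K(-292) = -147142 - 2*(-292)/(-810 + 3*(-292)) = -147142 - 2*(-292)/(-810 - 876) = -147142 - 2*(-292)/(-1686) = -147142 - 2*(-292)*(-1/1686) = -147142 - 292/843 = -124040998/843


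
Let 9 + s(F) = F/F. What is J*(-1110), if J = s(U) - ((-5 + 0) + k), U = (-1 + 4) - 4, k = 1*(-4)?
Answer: -1110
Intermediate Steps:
k = -4
U = -1 (U = 3 - 4 = -1)
s(F) = -8 (s(F) = -9 + F/F = -9 + 1 = -8)
J = 1 (J = -8 - ((-5 + 0) - 4) = -8 - (-5 - 4) = -8 - 1*(-9) = -8 + 9 = 1)
J*(-1110) = 1*(-1110) = -1110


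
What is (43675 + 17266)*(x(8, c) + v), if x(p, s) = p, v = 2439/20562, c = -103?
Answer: 22758805/46 ≈ 4.9476e+5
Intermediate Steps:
v = 813/6854 (v = 2439*(1/20562) = 813/6854 ≈ 0.11862)
(43675 + 17266)*(x(8, c) + v) = (43675 + 17266)*(8 + 813/6854) = 60941*(55645/6854) = 22758805/46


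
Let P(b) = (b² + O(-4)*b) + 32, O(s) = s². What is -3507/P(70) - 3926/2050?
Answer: -15474751/6203300 ≈ -2.4946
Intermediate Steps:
P(b) = 32 + b² + 16*b (P(b) = (b² + (-4)²*b) + 32 = (b² + 16*b) + 32 = 32 + b² + 16*b)
-3507/P(70) - 3926/2050 = -3507/(32 + 70² + 16*70) - 3926/2050 = -3507/(32 + 4900 + 1120) - 3926*1/2050 = -3507/6052 - 1963/1025 = -15474751/6203300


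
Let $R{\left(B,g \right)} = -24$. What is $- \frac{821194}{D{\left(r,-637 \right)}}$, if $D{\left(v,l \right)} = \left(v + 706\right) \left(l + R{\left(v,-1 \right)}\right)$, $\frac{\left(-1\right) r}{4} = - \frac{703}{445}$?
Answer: $\frac{182715665}{104762551} \approx 1.7441$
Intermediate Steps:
$r = \frac{2812}{445}$ ($r = - 4 \left(- \frac{703}{445}\right) = - 4 \left(\left(-703\right) \frac{1}{445}\right) = \left(-4\right) \left(- \frac{703}{445}\right) = \frac{2812}{445} \approx 6.3191$)
$D{\left(v,l \right)} = \left(-24 + l\right) \left(706 + v\right)$ ($D{\left(v,l \right)} = \left(v + 706\right) \left(l - 24\right) = \left(706 + v\right) \left(-24 + l\right) = \left(-24 + l\right) \left(706 + v\right)$)
$- \frac{821194}{D{\left(r,-637 \right)}} = - \frac{821194}{-16944 - \frac{67488}{445} + 706 \left(-637\right) - \frac{1791244}{445}} = - \frac{821194}{-16944 - \frac{67488}{445} - 449722 - \frac{1791244}{445}} = - \frac{821194}{- \frac{209525102}{445}} = \left(-821194\right) \left(- \frac{445}{209525102}\right) = \frac{182715665}{104762551}$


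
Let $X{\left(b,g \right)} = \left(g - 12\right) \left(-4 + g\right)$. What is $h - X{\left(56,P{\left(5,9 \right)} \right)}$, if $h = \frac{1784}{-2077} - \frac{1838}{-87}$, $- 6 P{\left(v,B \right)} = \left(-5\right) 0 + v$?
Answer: $- \frac{90552473}{2168388} \approx -41.76$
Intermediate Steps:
$P{\left(v,B \right)} = - \frac{v}{6}$ ($P{\left(v,B \right)} = - \frac{\left(-5\right) 0 + v}{6} = - \frac{0 + v}{6} = - \frac{v}{6}$)
$h = \frac{3662318}{180699}$ ($h = 1784 \left(- \frac{1}{2077}\right) - - \frac{1838}{87} = - \frac{1784}{2077} + \frac{1838}{87} = \frac{3662318}{180699} \approx 20.268$)
$X{\left(b,g \right)} = \left(-12 + g\right) \left(-4 + g\right)$
$h - X{\left(56,P{\left(5,9 \right)} \right)} = \frac{3662318}{180699} - \left(48 + \left(\left(- \frac{1}{6}\right) 5\right)^{2} - 16 \left(\left(- \frac{1}{6}\right) 5\right)\right) = \frac{3662318}{180699} - \left(48 + \left(- \frac{5}{6}\right)^{2} - - \frac{40}{3}\right) = \frac{3662318}{180699} - \left(48 + \frac{25}{36} + \frac{40}{3}\right) = \frac{3662318}{180699} - \frac{2233}{36} = - \frac{90552473}{2168388}$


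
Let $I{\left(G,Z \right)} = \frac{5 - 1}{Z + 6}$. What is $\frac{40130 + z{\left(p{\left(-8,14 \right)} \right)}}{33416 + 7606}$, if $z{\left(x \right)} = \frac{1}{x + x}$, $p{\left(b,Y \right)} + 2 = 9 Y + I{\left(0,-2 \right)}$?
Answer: $\frac{3344167}{3418500} \approx 0.97826$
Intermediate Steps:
$I{\left(G,Z \right)} = \frac{4}{6 + Z}$
$p{\left(b,Y \right)} = -1 + 9 Y$ ($p{\left(b,Y \right)} = -2 + \left(9 Y + \frac{4}{6 - 2}\right) = -2 + \left(9 Y + \frac{4}{4}\right) = -2 + \left(9 Y + 4 \cdot \frac{1}{4}\right) = -2 + \left(9 Y + 1\right) = -2 + \left(1 + 9 Y\right) = -1 + 9 Y$)
$z{\left(x \right)} = \frac{1}{2 x}$
$\frac{40130 + z{\left(p{\left(-8,14 \right)} \right)}}{33416 + 7606} = \frac{40130 + \frac{1}{2 \left(-1 + 9 \cdot 14\right)}}{33416 + 7606} = \frac{40130 + \frac{1}{2 \left(-1 + 126\right)}}{41022} = \left(40130 + \frac{1}{2 \cdot 125}\right) \frac{1}{41022} = \left(40130 + \frac{1}{2} \cdot \frac{1}{125}\right) \frac{1}{41022} = \left(40130 + \frac{1}{250}\right) \frac{1}{41022} = \frac{10032501}{250} \cdot \frac{1}{41022} = \frac{3344167}{3418500}$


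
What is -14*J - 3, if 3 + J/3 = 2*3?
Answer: -129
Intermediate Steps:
J = 9 (J = -9 + 3*(2*3) = -9 + 3*6 = -9 + 18 = 9)
-14*J - 3 = -14*9 - 3 = -126 - 3 = -129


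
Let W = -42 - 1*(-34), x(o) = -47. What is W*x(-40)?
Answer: 376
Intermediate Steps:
W = -8 (W = -42 + 34 = -8)
W*x(-40) = -8*(-47) = 376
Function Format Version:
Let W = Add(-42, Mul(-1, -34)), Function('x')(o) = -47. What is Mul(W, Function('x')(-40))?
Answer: 376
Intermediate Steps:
W = -8 (W = Add(-42, 34) = -8)
Mul(W, Function('x')(-40)) = Mul(-8, -47) = 376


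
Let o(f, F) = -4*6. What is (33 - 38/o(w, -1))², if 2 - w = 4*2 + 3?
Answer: 172225/144 ≈ 1196.0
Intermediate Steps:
w = -9 (w = 2 - (4*2 + 3) = 2 - (8 + 3) = 2 - 1*11 = 2 - 11 = -9)
o(f, F) = -24
(33 - 38/o(w, -1))² = (33 - 38/(-24))² = (33 - 38*(-1/24))² = (33 + 19/12)² = (415/12)² = 172225/144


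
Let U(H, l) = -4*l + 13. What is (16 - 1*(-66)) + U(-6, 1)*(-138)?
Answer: -1160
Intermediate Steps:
U(H, l) = 13 - 4*l
(16 - 1*(-66)) + U(-6, 1)*(-138) = (16 - 1*(-66)) + (13 - 4*1)*(-138) = (16 + 66) + (13 - 4)*(-138) = 82 + 9*(-138) = 82 - 1242 = -1160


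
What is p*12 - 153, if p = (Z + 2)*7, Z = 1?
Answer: 99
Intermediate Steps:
p = 21 (p = (1 + 2)*7 = 3*7 = 21)
p*12 - 153 = 21*12 - 153 = 252 - 153 = 99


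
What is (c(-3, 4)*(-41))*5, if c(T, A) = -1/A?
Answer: 205/4 ≈ 51.250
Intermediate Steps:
c(T, A) = -1/A
(c(-3, 4)*(-41))*5 = (-1/4*(-41))*5 = (-1*¼*(-41))*5 = -¼*(-41)*5 = (41/4)*5 = 205/4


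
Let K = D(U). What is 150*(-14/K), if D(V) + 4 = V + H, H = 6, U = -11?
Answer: 700/3 ≈ 233.33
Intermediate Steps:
D(V) = 2 + V (D(V) = -4 + (V + 6) = -4 + (6 + V) = 2 + V)
K = -9 (K = 2 - 11 = -9)
150*(-14/K) = 150*(-14/(-9)) = 150*(-14*(-⅑)) = 150*(14/9) = 700/3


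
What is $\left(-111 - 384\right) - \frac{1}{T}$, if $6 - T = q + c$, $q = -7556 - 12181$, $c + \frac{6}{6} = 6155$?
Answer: $- \frac{6726556}{13589} \approx -495.0$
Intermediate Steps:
$c = 6154$ ($c = -1 + 6155 = 6154$)
$q = -19737$
$T = 13589$ ($T = 6 - \left(-19737 + 6154\right) = 6 - -13583 = 6 + 13583 = 13589$)
$\left(-111 - 384\right) - \frac{1}{T} = \left(-111 - 384\right) - \frac{1}{13589} = -495 - \frac{1}{13589} = - \frac{6726556}{13589}$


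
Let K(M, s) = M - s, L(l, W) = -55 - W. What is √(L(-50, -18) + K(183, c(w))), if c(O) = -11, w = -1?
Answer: √157 ≈ 12.530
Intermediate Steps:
√(L(-50, -18) + K(183, c(w))) = √((-55 - 1*(-18)) + (183 - 1*(-11))) = √((-55 + 18) + (183 + 11)) = √(-37 + 194) = √157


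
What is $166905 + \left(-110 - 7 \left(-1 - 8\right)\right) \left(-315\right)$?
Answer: $181710$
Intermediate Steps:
$166905 + \left(-110 - 7 \left(-1 - 8\right)\right) \left(-315\right) = 166905 + \left(-110 - -63\right) \left(-315\right) = 166905 + \left(-110 + 63\right) \left(-315\right) = 166905 - -14805 = 166905 + 14805 = 181710$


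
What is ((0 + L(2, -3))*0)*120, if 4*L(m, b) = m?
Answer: 0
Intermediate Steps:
L(m, b) = m/4
((0 + L(2, -3))*0)*120 = ((0 + (¼)*2)*0)*120 = ((0 + ½)*0)*120 = ((½)*0)*120 = 0*120 = 0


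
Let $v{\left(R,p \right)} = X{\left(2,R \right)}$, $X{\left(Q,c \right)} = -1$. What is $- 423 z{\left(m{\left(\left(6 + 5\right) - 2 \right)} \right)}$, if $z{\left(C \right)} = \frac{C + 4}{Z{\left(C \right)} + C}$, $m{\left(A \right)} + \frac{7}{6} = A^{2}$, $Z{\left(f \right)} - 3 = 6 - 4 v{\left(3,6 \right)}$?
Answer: $- \frac{212769}{557} \approx -381.99$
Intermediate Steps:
$v{\left(R,p \right)} = -1$
$Z{\left(f \right)} = 13$ ($Z{\left(f \right)} = 3 + \left(6 - -4\right) = 3 + \left(6 + 4\right) = 3 + 10 = 13$)
$m{\left(A \right)} = - \frac{7}{6} + A^{2}$
$z{\left(C \right)} = \frac{4 + C}{13 + C}$ ($z{\left(C \right)} = \frac{C + 4}{13 + C} = \frac{4 + C}{13 + C}$)
$- 423 z{\left(m{\left(\left(6 + 5\right) - 2 \right)} \right)} = - 423 \frac{4 - \left(\frac{7}{6} - \left(\left(6 + 5\right) - 2\right)^{2}\right)}{13 - \left(\frac{7}{6} - \left(\left(6 + 5\right) - 2\right)^{2}\right)} = - 423 \frac{4 - \left(\frac{7}{6} - \left(11 - 2\right)^{2}\right)}{13 - \left(\frac{7}{6} - \left(11 - 2\right)^{2}\right)} = - 423 \frac{4 - \left(\frac{7}{6} - 9^{2}\right)}{13 - \left(\frac{7}{6} - 9^{2}\right)} = - 423 \frac{4 + \left(- \frac{7}{6} + 81\right)}{13 + \left(- \frac{7}{6} + 81\right)} = - 423 \frac{4 + \frac{479}{6}}{13 + \frac{479}{6}} = - 423 \frac{1}{\frac{557}{6}} \cdot \frac{503}{6} = - 423 \cdot \frac{6}{557} \cdot \frac{503}{6} = \left(-423\right) \frac{503}{557} = - \frac{212769}{557}$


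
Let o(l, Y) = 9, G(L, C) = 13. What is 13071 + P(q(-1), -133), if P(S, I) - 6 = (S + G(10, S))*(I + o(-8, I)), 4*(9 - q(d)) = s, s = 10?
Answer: 10659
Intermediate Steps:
q(d) = 13/2 (q(d) = 9 - ¼*10 = 9 - 5/2 = 13/2)
P(S, I) = 6 + (9 + I)*(13 + S) (P(S, I) = 6 + (S + 13)*(I + 9) = 6 + (13 + S)*(9 + I) = 6 + (9 + I)*(13 + S))
13071 + P(q(-1), -133) = 13071 + (123 + 9*(13/2) + 13*(-133) - 133*13/2) = 13071 + (123 + 117/2 - 1729 - 1729/2) = 13071 - 2412 = 10659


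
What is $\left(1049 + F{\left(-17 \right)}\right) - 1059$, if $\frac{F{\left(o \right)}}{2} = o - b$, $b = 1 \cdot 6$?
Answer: $-56$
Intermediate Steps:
$b = 6$
$F{\left(o \right)} = -12 + 2 o$ ($F{\left(o \right)} = 2 \left(o - 6\right) = 2 \left(-6 + o\right) = -12 + 2 o$)
$\left(1049 + F{\left(-17 \right)}\right) - 1059 = \left(1049 + \left(-12 + 2 \left(-17\right)\right)\right) - 1059 = \left(1049 - 46\right) - 1059 = 1003 - 1059 = -56$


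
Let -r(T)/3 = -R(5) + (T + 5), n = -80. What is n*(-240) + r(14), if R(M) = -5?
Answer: 19128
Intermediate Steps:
r(T) = -30 - 3*T (r(T) = -3*(-1*(-5) + (T + 5)) = -3*(5 + (5 + T)) = -3*(10 + T) = -30 - 3*T)
n*(-240) + r(14) = -80*(-240) + (-30 - 3*14) = 19200 + (-30 - 42) = 19200 - 72 = 19128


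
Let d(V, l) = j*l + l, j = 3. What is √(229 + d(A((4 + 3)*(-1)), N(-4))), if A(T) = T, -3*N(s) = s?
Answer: √2109/3 ≈ 15.308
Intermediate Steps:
N(s) = -s/3
d(V, l) = 4*l (d(V, l) = 3*l + l = 4*l)
√(229 + d(A((4 + 3)*(-1)), N(-4))) = √(229 + 4*(-⅓*(-4))) = √(229 + 4*(4/3)) = √(229 + 16/3) = √(703/3) = √2109/3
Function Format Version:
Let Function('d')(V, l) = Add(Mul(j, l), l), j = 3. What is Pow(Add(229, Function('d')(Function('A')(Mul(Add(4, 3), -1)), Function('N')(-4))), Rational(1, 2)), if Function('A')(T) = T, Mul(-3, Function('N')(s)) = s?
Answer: Mul(Rational(1, 3), Pow(2109, Rational(1, 2))) ≈ 15.308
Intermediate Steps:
Function('N')(s) = Mul(Rational(-1, 3), s)
Function('d')(V, l) = Mul(4, l) (Function('d')(V, l) = Add(Mul(3, l), l) = Mul(4, l))
Pow(Add(229, Function('d')(Function('A')(Mul(Add(4, 3), -1)), Function('N')(-4))), Rational(1, 2)) = Pow(Add(229, Mul(4, Mul(Rational(-1, 3), -4))), Rational(1, 2)) = Pow(Add(229, Mul(4, Rational(4, 3))), Rational(1, 2)) = Pow(Add(229, Rational(16, 3)), Rational(1, 2)) = Pow(Rational(703, 3), Rational(1, 2)) = Mul(Rational(1, 3), Pow(2109, Rational(1, 2)))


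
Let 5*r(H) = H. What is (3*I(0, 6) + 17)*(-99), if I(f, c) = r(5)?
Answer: -1980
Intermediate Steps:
r(H) = H/5
I(f, c) = 1 (I(f, c) = (⅕)*5 = 1)
(3*I(0, 6) + 17)*(-99) = (3*1 + 17)*(-99) = (3 + 17)*(-99) = 20*(-99) = -1980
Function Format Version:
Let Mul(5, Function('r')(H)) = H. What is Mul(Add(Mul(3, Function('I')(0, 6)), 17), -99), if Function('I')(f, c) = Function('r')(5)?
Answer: -1980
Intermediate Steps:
Function('r')(H) = Mul(Rational(1, 5), H)
Function('I')(f, c) = 1 (Function('I')(f, c) = Mul(Rational(1, 5), 5) = 1)
Mul(Add(Mul(3, Function('I')(0, 6)), 17), -99) = Mul(Add(Mul(3, 1), 17), -99) = Mul(Add(3, 17), -99) = Mul(20, -99) = -1980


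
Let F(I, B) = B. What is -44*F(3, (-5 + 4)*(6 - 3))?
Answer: 132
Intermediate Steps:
-44*F(3, (-5 + 4)*(6 - 3)) = -44*(-5 + 4)*(6 - 3) = -(-44)*3 = -44*(-3) = 132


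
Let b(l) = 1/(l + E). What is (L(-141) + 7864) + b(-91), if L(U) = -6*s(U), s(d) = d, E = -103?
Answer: 1689739/194 ≈ 8710.0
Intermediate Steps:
b(l) = 1/(-103 + l) (b(l) = 1/(l - 103) = 1/(-103 + l))
L(U) = -6*U
(L(-141) + 7864) + b(-91) = (-6*(-141) + 7864) + 1/(-103 - 91) = (846 + 7864) + 1/(-194) = 8710 - 1/194 = 1689739/194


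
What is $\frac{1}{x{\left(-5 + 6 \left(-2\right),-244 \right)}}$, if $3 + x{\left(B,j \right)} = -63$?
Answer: $- \frac{1}{66} \approx -0.015152$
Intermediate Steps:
$x{\left(B,j \right)} = -66$ ($x{\left(B,j \right)} = -3 - 63 = -66$)
$\frac{1}{x{\left(-5 + 6 \left(-2\right),-244 \right)}} = \frac{1}{-66} = - \frac{1}{66}$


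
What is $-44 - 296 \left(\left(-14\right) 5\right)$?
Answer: $20676$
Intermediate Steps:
$-44 - 296 \left(\left(-14\right) 5\right) = -44 - -20720 = -44 + 20720 = 20676$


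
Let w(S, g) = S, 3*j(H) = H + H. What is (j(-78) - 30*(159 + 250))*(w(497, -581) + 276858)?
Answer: -3417568310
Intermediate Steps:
j(H) = 2*H/3 (j(H) = (H + H)/3 = (2*H)/3 = 2*H/3)
(j(-78) - 30*(159 + 250))*(w(497, -581) + 276858) = ((⅔)*(-78) - 30*(159 + 250))*(497 + 276858) = (-52 - 30*409)*277355 = (-52 - 12270)*277355 = -12322*277355 = -3417568310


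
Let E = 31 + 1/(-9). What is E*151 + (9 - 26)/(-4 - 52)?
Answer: 2350921/504 ≈ 4664.5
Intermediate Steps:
E = 278/9 (E = 31 - 1/9 = 278/9 ≈ 30.889)
E*151 + (9 - 26)/(-4 - 52) = (278/9)*151 + (9 - 26)/(-4 - 52) = 41978/9 - 17/(-56) = 41978/9 - 17*(-1/56) = 41978/9 + 17/56 = 2350921/504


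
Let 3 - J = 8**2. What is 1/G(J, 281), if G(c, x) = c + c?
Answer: -1/122 ≈ -0.0081967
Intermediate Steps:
J = -61 (J = 3 - 1*8**2 = 3 - 1*64 = 3 - 64 = -61)
G(c, x) = 2*c
1/G(J, 281) = 1/(2*(-61)) = 1/(-122) = -1/122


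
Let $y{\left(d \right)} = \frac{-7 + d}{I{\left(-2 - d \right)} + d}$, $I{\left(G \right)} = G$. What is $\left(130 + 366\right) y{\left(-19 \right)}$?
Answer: $6448$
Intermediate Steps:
$y{\left(d \right)} = \frac{7}{2} - \frac{d}{2}$ ($y{\left(d \right)} = \frac{-7 + d}{\left(-2 - d\right) + d} = \frac{-7 + d}{-2} = \left(-7 + d\right) \left(- \frac{1}{2}\right) = \frac{7}{2} - \frac{d}{2}$)
$\left(130 + 366\right) y{\left(-19 \right)} = \left(130 + 366\right) \left(\frac{7}{2} - - \frac{19}{2}\right) = 496 \left(\frac{7}{2} + \frac{19}{2}\right) = 496 \cdot 13 = 6448$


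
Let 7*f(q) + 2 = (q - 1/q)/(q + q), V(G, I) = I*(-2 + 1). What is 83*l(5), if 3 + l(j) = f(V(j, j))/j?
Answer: -221029/875 ≈ -252.60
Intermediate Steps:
V(G, I) = -I (V(G, I) = I*(-1) = -I)
f(q) = -2/7 + (q - 1/q)/(14*q) (f(q) = -2/7 + ((q - 1/q)/(q + q))/7 = -2/7 + ((q - 1/q)/((2*q)))/7 = -2/7 + ((q - 1/q)*(1/(2*q)))/7 = -2/7 + ((q - 1/q)/(2*q))/7 = -2/7 + (q - 1/q)/(14*q))
l(j) = -3 + (-3/14 - 1/(14*j**2))/j
83*l(5) = 83*(-3 - 3/14/5 - 1/14/5**3) = 83*(-3 - 3/14*1/5 - 1/14*1/125) = 83*(-3 - 3/70 - 1/1750) = 83*(-2663/875) = -221029/875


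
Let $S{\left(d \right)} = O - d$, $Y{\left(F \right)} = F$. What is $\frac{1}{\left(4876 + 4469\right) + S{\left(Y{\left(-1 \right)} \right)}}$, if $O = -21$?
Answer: $\frac{1}{9325} \approx 0.00010724$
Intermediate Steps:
$S{\left(d \right)} = -21 - d$
$\frac{1}{\left(4876 + 4469\right) + S{\left(Y{\left(-1 \right)} \right)}} = \frac{1}{\left(4876 + 4469\right) - 20} = \frac{1}{9345 + \left(-21 + 1\right)} = \frac{1}{9345 - 20} = \frac{1}{9325}$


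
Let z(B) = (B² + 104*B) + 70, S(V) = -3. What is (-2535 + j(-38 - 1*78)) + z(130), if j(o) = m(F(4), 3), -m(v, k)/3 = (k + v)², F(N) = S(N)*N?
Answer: 27712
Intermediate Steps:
F(N) = -3*N
m(v, k) = -3*(k + v)²
j(o) = -243 (j(o) = -3*(3 - 3*4)² = -3*(3 - 12)² = -3*(-9)² = -3*81 = -243)
z(B) = 70 + B² + 104*B
(-2535 + j(-38 - 1*78)) + z(130) = (-2535 - 243) + (70 + 130² + 104*130) = -2778 + (70 + 16900 + 13520) = -2778 + 30490 = 27712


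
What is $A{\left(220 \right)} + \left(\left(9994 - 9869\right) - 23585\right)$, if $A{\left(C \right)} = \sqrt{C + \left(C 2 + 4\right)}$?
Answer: $-23460 + 2 \sqrt{166} \approx -23434.0$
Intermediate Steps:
$A{\left(C \right)} = \sqrt{4 + 3 C}$ ($A{\left(C \right)} = \sqrt{C + \left(2 C + 4\right)} = \sqrt{C + \left(4 + 2 C\right)} = \sqrt{4 + 3 C}$)
$A{\left(220 \right)} + \left(\left(9994 - 9869\right) - 23585\right) = \sqrt{4 + 3 \cdot 220} + \left(\left(9994 - 9869\right) - 23585\right) = \sqrt{4 + 660} + \left(125 - 23585\right) = \sqrt{664} - 23460 = 2 \sqrt{166} - 23460 = -23460 + 2 \sqrt{166}$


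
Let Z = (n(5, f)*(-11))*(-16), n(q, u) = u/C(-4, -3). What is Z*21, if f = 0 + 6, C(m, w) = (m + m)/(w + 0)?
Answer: 8316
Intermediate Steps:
C(m, w) = 2*m/w (C(m, w) = (2*m)/w = 2*m/w)
f = 6
n(q, u) = 3*u/8 (n(q, u) = u/((2*(-4)/(-3))) = u/((2*(-4)*(-1/3))) = u/(8/3) = u*(3/8) = 3*u/8)
Z = 396 (Z = (((3/8)*6)*(-11))*(-16) = ((9/4)*(-11))*(-16) = -99/4*(-16) = 396)
Z*21 = 396*21 = 8316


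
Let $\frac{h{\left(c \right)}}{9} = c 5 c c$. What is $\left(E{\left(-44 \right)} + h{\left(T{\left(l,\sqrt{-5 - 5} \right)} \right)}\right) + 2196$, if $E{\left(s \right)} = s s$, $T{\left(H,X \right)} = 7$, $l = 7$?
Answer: $19567$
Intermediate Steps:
$E{\left(s \right)} = s^{2}$
$h{\left(c \right)} = 45 c^{3}$ ($h{\left(c \right)} = 9 c 5 c c = 9 \cdot 5 c c c = 9 \cdot 5 c^{2} c = 9 \cdot 5 c^{3} = 45 c^{3}$)
$\left(E{\left(-44 \right)} + h{\left(T{\left(l,\sqrt{-5 - 5} \right)} \right)}\right) + 2196 = \left(\left(-44\right)^{2} + 45 \cdot 7^{3}\right) + 2196 = \left(1936 + 45 \cdot 343\right) + 2196 = \left(1936 + 15435\right) + 2196 = 17371 + 2196 = 19567$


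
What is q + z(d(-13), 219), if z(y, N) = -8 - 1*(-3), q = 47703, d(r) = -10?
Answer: 47698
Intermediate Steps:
z(y, N) = -5 (z(y, N) = -8 + 3 = -5)
q + z(d(-13), 219) = 47703 - 5 = 47698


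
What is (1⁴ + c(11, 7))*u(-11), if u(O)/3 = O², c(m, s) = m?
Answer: 4356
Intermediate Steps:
u(O) = 3*O²
(1⁴ + c(11, 7))*u(-11) = (1⁴ + 11)*(3*(-11)²) = (1 + 11)*(3*121) = 12*363 = 4356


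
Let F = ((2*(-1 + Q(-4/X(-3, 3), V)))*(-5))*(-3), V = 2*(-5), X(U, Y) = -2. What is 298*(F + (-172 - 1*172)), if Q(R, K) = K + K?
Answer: -290252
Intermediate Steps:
V = -10
Q(R, K) = 2*K
F = -630 (F = ((2*(-1 + 2*(-10)))*(-5))*(-3) = ((2*(-1 - 20))*(-5))*(-3) = ((2*(-21))*(-5))*(-3) = -42*(-5)*(-3) = 210*(-3) = -630)
298*(F + (-172 - 1*172)) = 298*(-630 + (-172 - 1*172)) = 298*(-630 + (-172 - 172)) = 298*(-630 - 344) = 298*(-974) = -290252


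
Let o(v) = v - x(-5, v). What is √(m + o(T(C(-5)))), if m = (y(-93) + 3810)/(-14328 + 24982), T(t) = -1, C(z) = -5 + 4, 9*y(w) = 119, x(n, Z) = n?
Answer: √4452871262/31962 ≈ 2.0878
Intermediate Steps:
y(w) = 119/9 (y(w) = (⅑)*119 = 119/9)
C(z) = -1
o(v) = 5 + v (o(v) = v - 1*(-5) = v + 5 = 5 + v)
m = 34409/95886 (m = (119/9 + 3810)/(-14328 + 24982) = (34409/9)/10654 = (34409/9)*(1/10654) = 34409/95886 ≈ 0.35885)
√(m + o(T(C(-5)))) = √(34409/95886 + (5 - 1)) = √(34409/95886 + 4) = √(417953/95886) = √4452871262/31962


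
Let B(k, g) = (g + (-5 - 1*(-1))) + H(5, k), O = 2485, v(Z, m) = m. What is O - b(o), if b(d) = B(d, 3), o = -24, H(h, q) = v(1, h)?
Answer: 2481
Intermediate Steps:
H(h, q) = h
B(k, g) = 1 + g (B(k, g) = (g + (-5 - 1*(-1))) + 5 = (g + (-5 + 1)) + 5 = (g - 4) + 5 = (-4 + g) + 5 = 1 + g)
b(d) = 4 (b(d) = 1 + 3 = 4)
O - b(o) = 2485 - 1*4 = 2485 - 4 = 2481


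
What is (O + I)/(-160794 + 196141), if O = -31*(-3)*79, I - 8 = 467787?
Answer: 475142/35347 ≈ 13.442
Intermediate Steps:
I = 467795 (I = 8 + 467787 = 467795)
O = 7347 (O = 93*79 = 7347)
(O + I)/(-160794 + 196141) = (7347 + 467795)/(-160794 + 196141) = 475142/35347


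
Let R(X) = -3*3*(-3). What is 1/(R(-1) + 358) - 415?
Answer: -159774/385 ≈ -415.00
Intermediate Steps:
R(X) = 27 (R(X) = -9*(-3) = 27)
1/(R(-1) + 358) - 415 = 1/(27 + 358) - 415 = 1/385 - 415 = -159774/385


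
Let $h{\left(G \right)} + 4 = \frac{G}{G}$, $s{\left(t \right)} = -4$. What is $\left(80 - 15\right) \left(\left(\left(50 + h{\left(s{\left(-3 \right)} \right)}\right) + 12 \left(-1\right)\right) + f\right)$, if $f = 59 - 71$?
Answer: $1495$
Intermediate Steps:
$h{\left(G \right)} = -3$ ($h{\left(G \right)} = -4 + \frac{G}{G} = -4 + 1 = -3$)
$f = -12$
$\left(80 - 15\right) \left(\left(\left(50 + h{\left(s{\left(-3 \right)} \right)}\right) + 12 \left(-1\right)\right) + f\right) = \left(80 - 15\right) \left(\left(\left(50 - 3\right) + 12 \left(-1\right)\right) - 12\right) = 65 \left(\left(47 - 12\right) - 12\right) = 65 \left(35 - 12\right) = 65 \cdot 23 = 1495$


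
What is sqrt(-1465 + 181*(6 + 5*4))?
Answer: sqrt(3241) ≈ 56.930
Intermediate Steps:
sqrt(-1465 + 181*(6 + 5*4)) = sqrt(-1465 + 181*(6 + 20)) = sqrt(-1465 + 181*26) = sqrt(-1465 + 4706) = sqrt(3241)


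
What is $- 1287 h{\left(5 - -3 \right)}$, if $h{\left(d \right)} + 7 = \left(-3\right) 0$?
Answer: $9009$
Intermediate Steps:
$h{\left(d \right)} = -7$ ($h{\left(d \right)} = -7 - 0 = -7 + 0 = -7$)
$- 1287 h{\left(5 - -3 \right)} = \left(-1287\right) \left(-7\right) = 9009$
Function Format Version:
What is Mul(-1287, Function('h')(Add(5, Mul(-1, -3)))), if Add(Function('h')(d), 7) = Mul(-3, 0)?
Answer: 9009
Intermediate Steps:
Function('h')(d) = -7 (Function('h')(d) = Add(-7, Mul(-3, 0)) = Add(-7, 0) = -7)
Mul(-1287, Function('h')(Add(5, Mul(-1, -3)))) = Mul(-1287, -7) = 9009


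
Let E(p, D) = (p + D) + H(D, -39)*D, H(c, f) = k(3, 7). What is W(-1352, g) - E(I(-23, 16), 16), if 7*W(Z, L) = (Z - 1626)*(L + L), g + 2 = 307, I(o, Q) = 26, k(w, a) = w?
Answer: -1817210/7 ≈ -2.5960e+5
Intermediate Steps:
g = 305 (g = -2 + 307 = 305)
W(Z, L) = 2*L*(-1626 + Z)/7 (W(Z, L) = ((Z - 1626)*(L + L))/7 = ((-1626 + Z)*(2*L))/7 = (2*L*(-1626 + Z))/7 = 2*L*(-1626 + Z)/7)
H(c, f) = 3
E(p, D) = p + 4*D (E(p, D) = (p + D) + 3*D = (D + p) + 3*D = p + 4*D)
W(-1352, g) - E(I(-23, 16), 16) = (2/7)*305*(-1626 - 1352) - (26 + 4*16) = (2/7)*305*(-2978) - (26 + 64) = -1816580/7 - 1*90 = -1816580/7 - 90 = -1817210/7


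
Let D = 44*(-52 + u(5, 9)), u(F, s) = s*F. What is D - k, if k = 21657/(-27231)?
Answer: -2788497/9077 ≈ -307.20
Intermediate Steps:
u(F, s) = F*s
k = -7219/9077 (k = 21657*(-1/27231) = -7219/9077 ≈ -0.79531)
D = -308 (D = 44*(-52 + 5*9) = 44*(-52 + 45) = 44*(-7) = -308)
D - k = -308 - 1*(-7219/9077) = -308 + 7219/9077 = -2788497/9077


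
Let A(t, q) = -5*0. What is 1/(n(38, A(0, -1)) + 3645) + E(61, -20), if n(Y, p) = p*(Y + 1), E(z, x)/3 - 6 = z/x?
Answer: 129037/14580 ≈ 8.8503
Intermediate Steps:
A(t, q) = 0
E(z, x) = 18 + 3*z/x (E(z, x) = 18 + 3*(z/x) = 18 + 3*z/x)
n(Y, p) = p*(1 + Y)
1/(n(38, A(0, -1)) + 3645) + E(61, -20) = 1/(0*(1 + 38) + 3645) + (18 + 3*61/(-20)) = 1/(0*39 + 3645) + (18 + 3*61*(-1/20)) = 1/(0 + 3645) + (18 - 183/20) = 1/3645 + 177/20 = 129037/14580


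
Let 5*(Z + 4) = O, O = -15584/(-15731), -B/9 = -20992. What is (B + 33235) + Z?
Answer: 17473931729/78655 ≈ 2.2216e+5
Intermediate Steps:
B = 188928 (B = -9*(-20992) = 188928)
O = 15584/15731 (O = -15584*(-1/15731) = 15584/15731 ≈ 0.99065)
Z = -299036/78655 (Z = -4 + (⅕)*(15584/15731) = -4 + 15584/78655 = -299036/78655 ≈ -3.8019)
(B + 33235) + Z = (188928 + 33235) - 299036/78655 = 222163 - 299036/78655 = 17473931729/78655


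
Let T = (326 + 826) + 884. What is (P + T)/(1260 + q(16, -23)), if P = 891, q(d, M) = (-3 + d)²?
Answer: 2927/1429 ≈ 2.0483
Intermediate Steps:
T = 2036 (T = 1152 + 884 = 2036)
(P + T)/(1260 + q(16, -23)) = (891 + 2036)/(1260 + (-3 + 16)²) = 2927/(1260 + 13²) = 2927/(1260 + 169) = 2927/1429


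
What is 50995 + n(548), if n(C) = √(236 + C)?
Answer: 51023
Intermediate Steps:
50995 + n(548) = 50995 + √(236 + 548) = 50995 + √784 = 50995 + 28 = 51023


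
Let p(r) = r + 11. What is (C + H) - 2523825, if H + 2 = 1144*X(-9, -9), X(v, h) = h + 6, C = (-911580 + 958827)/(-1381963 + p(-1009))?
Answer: -1165033560382/460987 ≈ -2.5273e+6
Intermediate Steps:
p(r) = 11 + r
C = -15749/460987 (C = (-911580 + 958827)/(-1381963 + (11 - 1009)) = 47247/(-1381963 - 998) = 47247/(-1382961) = 47247*(-1/1382961) = -15749/460987 ≈ -0.034164)
X(v, h) = 6 + h
H = -3434 (H = -2 + 1144*(6 - 9) = -2 + 1144*(-3) = -2 - 3432 = -3434)
(C + H) - 2523825 = (-15749/460987 - 3434) - 2523825 = -1583045107/460987 - 2523825 = -1165033560382/460987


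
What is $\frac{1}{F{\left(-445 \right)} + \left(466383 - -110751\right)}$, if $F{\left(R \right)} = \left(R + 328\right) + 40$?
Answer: $\frac{1}{577057} \approx 1.7329 \cdot 10^{-6}$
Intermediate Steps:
$F{\left(R \right)} = 368 + R$ ($F{\left(R \right)} = \left(328 + R\right) + 40 = 368 + R$)
$\frac{1}{F{\left(-445 \right)} + \left(466383 - -110751\right)} = \frac{1}{\left(368 - 445\right) + \left(466383 - -110751\right)} = \frac{1}{-77 + \left(466383 + 110751\right)} = \frac{1}{-77 + 577134} = \frac{1}{577057}$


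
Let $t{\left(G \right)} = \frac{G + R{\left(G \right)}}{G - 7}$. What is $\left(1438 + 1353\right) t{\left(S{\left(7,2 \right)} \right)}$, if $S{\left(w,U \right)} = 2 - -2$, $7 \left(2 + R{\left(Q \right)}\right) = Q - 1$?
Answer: $- \frac{47447}{21} \approx -2259.4$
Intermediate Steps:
$R{\left(Q \right)} = - \frac{15}{7} + \frac{Q}{7}$ ($R{\left(Q \right)} = -2 + \frac{Q - 1}{7} = -2 + \frac{-1 + Q}{7} = -2 + \left(- \frac{1}{7} + \frac{Q}{7}\right) = - \frac{15}{7} + \frac{Q}{7}$)
$S{\left(w,U \right)} = 4$ ($S{\left(w,U \right)} = 2 + 2 = 4$)
$t{\left(G \right)} = \frac{- \frac{15}{7} + \frac{8 G}{7}}{-7 + G}$ ($t{\left(G \right)} = \frac{G + \left(- \frac{15}{7} + \frac{G}{7}\right)}{G - 7} = \frac{- \frac{15}{7} + \frac{8 G}{7}}{-7 + G}$)
$\left(1438 + 1353\right) t{\left(S{\left(7,2 \right)} \right)} = \left(1438 + 1353\right) \frac{-15 + 8 \cdot 4}{7 \left(-7 + 4\right)} = 2791 \frac{-15 + 32}{7 \left(-3\right)} = 2791 \cdot \frac{1}{7} \left(- \frac{1}{3}\right) 17 = 2791 \left(- \frac{17}{21}\right) = - \frac{47447}{21}$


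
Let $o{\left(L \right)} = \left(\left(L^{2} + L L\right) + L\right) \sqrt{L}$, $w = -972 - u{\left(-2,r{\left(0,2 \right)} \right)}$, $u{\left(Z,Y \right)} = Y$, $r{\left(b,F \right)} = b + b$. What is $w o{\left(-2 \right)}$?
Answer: $- 5832 i \sqrt{2} \approx - 8247.7 i$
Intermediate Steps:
$r{\left(b,F \right)} = 2 b$
$w = -972$ ($w = -972 - 2 \cdot 0 = -972 - 0 = -972 + 0 = -972$)
$o{\left(L \right)} = \sqrt{L} \left(L + 2 L^{2}\right)$ ($o{\left(L \right)} = \left(\left(L^{2} + L^{2}\right) + L\right) \sqrt{L} = \left(2 L^{2} + L\right) \sqrt{L} = \left(L + 2 L^{2}\right) \sqrt{L} = \sqrt{L} \left(L + 2 L^{2}\right)$)
$w o{\left(-2 \right)} = - 972 \left(-2\right)^{\frac{3}{2}} \left(1 + 2 \left(-2\right)\right) = - 972 - 2 i \sqrt{2} \left(1 - 4\right) = - 972 - 2 i \sqrt{2} \left(-3\right) = - 972 \cdot 6 i \sqrt{2} = - 5832 i \sqrt{2}$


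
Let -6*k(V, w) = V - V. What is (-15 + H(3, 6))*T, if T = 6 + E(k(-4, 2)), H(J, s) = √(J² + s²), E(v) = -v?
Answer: -90 + 18*√5 ≈ -49.751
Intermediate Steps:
k(V, w) = 0 (k(V, w) = -(V - V)/6 = -⅙*0 = 0)
T = 6 (T = 6 - 1*0 = 6 + 0 = 6)
(-15 + H(3, 6))*T = (-15 + √(3² + 6²))*6 = (-15 + √(9 + 36))*6 = (-15 + √45)*6 = (-15 + 3*√5)*6 = -90 + 18*√5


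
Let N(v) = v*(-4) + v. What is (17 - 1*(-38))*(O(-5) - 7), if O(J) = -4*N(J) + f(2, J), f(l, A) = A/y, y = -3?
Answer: -10780/3 ≈ -3593.3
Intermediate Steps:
f(l, A) = -A/3 (f(l, A) = A/(-3) = A*(-⅓) = -A/3)
N(v) = -3*v (N(v) = -4*v + v = -3*v)
O(J) = 35*J/3 (O(J) = -(-12)*J - J/3 = 12*J - J/3 = 35*J/3)
(17 - 1*(-38))*(O(-5) - 7) = (17 - 1*(-38))*((35/3)*(-5) - 7) = (17 + 38)*(-175/3 - 7) = 55*(-196/3) = -10780/3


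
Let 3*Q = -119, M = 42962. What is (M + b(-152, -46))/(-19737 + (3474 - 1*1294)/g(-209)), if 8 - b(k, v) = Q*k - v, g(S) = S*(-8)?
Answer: -6609416/3535509 ≈ -1.8694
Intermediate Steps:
Q = -119/3 (Q = (1/3)*(-119) = -119/3 ≈ -39.667)
g(S) = -8*S
b(k, v) = 8 + v + 119*k/3 (b(k, v) = 8 - (-119*k/3 - v) = 8 - (-v - 119*k/3) = 8 + (v + 119*k/3) = 8 + v + 119*k/3)
(M + b(-152, -46))/(-19737 + (3474 - 1*1294)/g(-209)) = (42962 + (8 - 46 + (119/3)*(-152)))/(-19737 + (3474 - 1*1294)/((-8*(-209)))) = (42962 + (8 - 46 - 18088/3))/(-19737 + (3474 - 1294)/1672) = (42962 - 18202/3)/(-19737 + 2180*(1/1672)) = 110684/(3*(-19737 + 545/418)) = 110684/(3*(-8249521/418)) = (110684/3)*(-418/8249521) = -6609416/3535509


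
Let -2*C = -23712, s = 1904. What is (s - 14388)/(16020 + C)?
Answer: -3121/6969 ≈ -0.44784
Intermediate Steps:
C = 11856 (C = -½*(-23712) = 11856)
(s - 14388)/(16020 + C) = (1904 - 14388)/(16020 + 11856) = -12484/27876 = -12484*1/27876 = -3121/6969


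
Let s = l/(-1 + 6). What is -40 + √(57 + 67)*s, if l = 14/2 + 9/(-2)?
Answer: -40 + √31 ≈ -34.432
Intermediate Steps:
l = 5/2 (l = 14*(½) + 9*(-½) = 7 - 9/2 = 5/2 ≈ 2.5000)
s = ½ (s = 5/(2*(-1 + 6)) = (5/2)/5 = (5/2)*(⅕) = ½ ≈ 0.50000)
-40 + √(57 + 67)*s = -40 + √(57 + 67)*(½) = -40 + √124*(½) = -40 + (2*√31)*(½) = -40 + √31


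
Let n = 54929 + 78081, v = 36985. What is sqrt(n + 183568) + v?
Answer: 36985 + sqrt(316578) ≈ 37548.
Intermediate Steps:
n = 133010
sqrt(n + 183568) + v = sqrt(133010 + 183568) + 36985 = sqrt(316578) + 36985 = 36985 + sqrt(316578)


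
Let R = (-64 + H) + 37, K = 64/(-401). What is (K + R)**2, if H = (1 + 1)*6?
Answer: 36954241/160801 ≈ 229.81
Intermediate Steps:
K = -64/401 (K = 64*(-1/401) = -64/401 ≈ -0.15960)
H = 12 (H = 2*6 = 12)
R = -15 (R = (-64 + 12) + 37 = -52 + 37 = -15)
(K + R)**2 = (-64/401 - 15)**2 = (-6079/401)**2 = 36954241/160801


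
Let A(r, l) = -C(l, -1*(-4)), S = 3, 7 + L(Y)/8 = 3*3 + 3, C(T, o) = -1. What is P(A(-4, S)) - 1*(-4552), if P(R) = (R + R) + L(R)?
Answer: 4594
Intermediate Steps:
L(Y) = 40 (L(Y) = -56 + 8*(3*3 + 3) = -56 + 8*(9 + 3) = -56 + 8*12 = -56 + 96 = 40)
A(r, l) = 1 (A(r, l) = -1*(-1) = 1)
P(R) = 40 + 2*R (P(R) = (R + R) + 40 = 2*R + 40 = 40 + 2*R)
P(A(-4, S)) - 1*(-4552) = (40 + 2*1) - 1*(-4552) = (40 + 2) + 4552 = 42 + 4552 = 4594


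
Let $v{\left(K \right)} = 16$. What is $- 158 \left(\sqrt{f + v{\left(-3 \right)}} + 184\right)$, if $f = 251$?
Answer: $-29072 - 158 \sqrt{267} \approx -31654.0$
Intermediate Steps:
$- 158 \left(\sqrt{f + v{\left(-3 \right)}} + 184\right) = - 158 \left(\sqrt{251 + 16} + 184\right) = - 158 \left(\sqrt{267} + 184\right) = - 158 \left(184 + \sqrt{267}\right) = -29072 - 158 \sqrt{267}$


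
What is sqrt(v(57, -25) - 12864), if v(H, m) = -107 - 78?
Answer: I*sqrt(13049) ≈ 114.23*I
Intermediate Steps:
v(H, m) = -185
sqrt(v(57, -25) - 12864) = sqrt(-185 - 12864) = sqrt(-13049) = I*sqrt(13049)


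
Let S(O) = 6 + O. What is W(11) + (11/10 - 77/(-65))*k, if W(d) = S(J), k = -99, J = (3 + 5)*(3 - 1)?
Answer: -26543/130 ≈ -204.18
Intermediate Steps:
J = 16 (J = 8*2 = 16)
W(d) = 22 (W(d) = 6 + 16 = 22)
W(11) + (11/10 - 77/(-65))*k = 22 + (11/10 - 77/(-65))*(-99) = 22 + (11*(1/10) - 77*(-1/65))*(-99) = 22 + (11/10 + 77/65)*(-99) = 22 + (297/130)*(-99) = 22 - 29403/130 = -26543/130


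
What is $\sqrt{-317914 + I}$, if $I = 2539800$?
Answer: $\sqrt{2221886} \approx 1490.6$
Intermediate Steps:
$\sqrt{-317914 + I} = \sqrt{-317914 + 2539800} = \sqrt{2221886}$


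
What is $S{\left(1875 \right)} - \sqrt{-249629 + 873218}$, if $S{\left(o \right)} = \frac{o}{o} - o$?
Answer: $-1874 - \sqrt{623589} \approx -2663.7$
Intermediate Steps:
$S{\left(o \right)} = 1 - o$
$S{\left(1875 \right)} - \sqrt{-249629 + 873218} = \left(1 - 1875\right) - \sqrt{-249629 + 873218} = \left(1 - 1875\right) - \sqrt{623589} = -1874 - \sqrt{623589}$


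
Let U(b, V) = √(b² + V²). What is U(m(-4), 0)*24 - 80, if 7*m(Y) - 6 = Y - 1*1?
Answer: -536/7 ≈ -76.571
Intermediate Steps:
m(Y) = 5/7 + Y/7 (m(Y) = 6/7 + (Y - 1*1)/7 = 6/7 + (Y - 1)/7 = 6/7 + (-1 + Y)/7 = 6/7 + (-⅐ + Y/7) = 5/7 + Y/7)
U(b, V) = √(V² + b²)
U(m(-4), 0)*24 - 80 = √(0² + (5/7 + (⅐)*(-4))²)*24 - 80 = √(0 + (5/7 - 4/7)²)*24 - 80 = √(0 + (⅐)²)*24 - 80 = √(0 + 1/49)*24 - 80 = √(1/49)*24 - 80 = (⅐)*24 - 80 = 24/7 - 80 = -536/7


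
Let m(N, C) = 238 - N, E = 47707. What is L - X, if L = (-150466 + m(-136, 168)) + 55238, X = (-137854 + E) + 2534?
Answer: -7241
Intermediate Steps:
X = -87613 (X = (-137854 + 47707) + 2534 = -90147 + 2534 = -87613)
L = -94854 (L = (-150466 + (238 - 1*(-136))) + 55238 = (-150466 + (238 + 136)) + 55238 = (-150466 + 374) + 55238 = -150092 + 55238 = -94854)
L - X = -94854 - 1*(-87613) = -94854 + 87613 = -7241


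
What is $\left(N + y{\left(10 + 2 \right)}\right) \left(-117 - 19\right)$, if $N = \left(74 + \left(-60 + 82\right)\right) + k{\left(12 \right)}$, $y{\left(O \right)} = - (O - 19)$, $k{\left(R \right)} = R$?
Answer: $-15640$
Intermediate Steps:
$y{\left(O \right)} = 19 - O$ ($y{\left(O \right)} = - (-19 + O) = 19 - O$)
$N = 108$ ($N = \left(74 + \left(-60 + 82\right)\right) + 12 = \left(74 + 22\right) + 12 = 96 + 12 = 108$)
$\left(N + y{\left(10 + 2 \right)}\right) \left(-117 - 19\right) = \left(108 + \left(19 - \left(10 + 2\right)\right)\right) \left(-117 - 19\right) = \left(108 + \left(19 - 12\right)\right) \left(-117 - 19\right) = \left(108 + \left(19 - 12\right)\right) \left(-136\right) = \left(108 + 7\right) \left(-136\right) = 115 \left(-136\right) = -15640$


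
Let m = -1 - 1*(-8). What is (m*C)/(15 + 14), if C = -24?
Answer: -168/29 ≈ -5.7931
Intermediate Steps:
m = 7 (m = -1 + 8 = 7)
(m*C)/(15 + 14) = (7*(-24))/(15 + 14) = -168/29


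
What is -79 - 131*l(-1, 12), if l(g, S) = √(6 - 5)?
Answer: -210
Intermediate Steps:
l(g, S) = 1 (l(g, S) = √1 = 1)
-79 - 131*l(-1, 12) = -79 - 131*1 = -79 - 131 = -210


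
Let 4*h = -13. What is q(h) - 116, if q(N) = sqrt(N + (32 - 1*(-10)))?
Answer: -116 + sqrt(155)/2 ≈ -109.78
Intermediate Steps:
h = -13/4 (h = (1/4)*(-13) = -13/4 ≈ -3.2500)
q(N) = sqrt(42 + N) (q(N) = sqrt(N + (32 + 10)) = sqrt(N + 42) = sqrt(42 + N))
q(h) - 116 = sqrt(42 - 13/4) - 116 = sqrt(155/4) - 116 = sqrt(155)/2 - 116 = -116 + sqrt(155)/2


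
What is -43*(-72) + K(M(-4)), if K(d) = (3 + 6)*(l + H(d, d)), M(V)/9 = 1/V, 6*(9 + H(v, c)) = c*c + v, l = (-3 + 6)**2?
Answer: 99207/32 ≈ 3100.2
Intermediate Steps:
l = 9 (l = 3**2 = 9)
H(v, c) = -9 + v/6 + c**2/6 (H(v, c) = -9 + (c*c + v)/6 = -9 + (c**2 + v)/6 = -9 + (v + c**2)/6 = -9 + (v/6 + c**2/6) = -9 + v/6 + c**2/6)
M(V) = 9/V
K(d) = 3*d/2 + 3*d**2/2 (K(d) = (3 + 6)*(9 + (-9 + d/6 + d**2/6)) = 9*(d/6 + d**2/6) = 3*d/2 + 3*d**2/2)
-43*(-72) + K(M(-4)) = -43*(-72) + 3*(9/(-4))*(1 + 9/(-4))/2 = 3096 + 3*(9*(-1/4))*(1 + 9*(-1/4))/2 = 3096 + (3/2)*(-9/4)*(1 - 9/4) = 3096 + (3/2)*(-9/4)*(-5/4) = 3096 + 135/32 = 99207/32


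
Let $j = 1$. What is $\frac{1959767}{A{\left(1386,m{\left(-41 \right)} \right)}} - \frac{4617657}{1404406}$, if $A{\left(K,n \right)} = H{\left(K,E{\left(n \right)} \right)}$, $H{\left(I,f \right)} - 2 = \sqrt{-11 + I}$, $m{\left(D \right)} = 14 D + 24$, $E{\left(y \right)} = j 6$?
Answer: $- \frac{5510947874551}{1925440626} + \frac{9798835 \sqrt{55}}{1371} \approx 50143.0$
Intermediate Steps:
$E{\left(y \right)} = 6$ ($E{\left(y \right)} = 1 \cdot 6 = 6$)
$m{\left(D \right)} = 24 + 14 D$
$H{\left(I,f \right)} = 2 + \sqrt{-11 + I}$
$A{\left(K,n \right)} = 2 + \sqrt{-11 + K}$
$\frac{1959767}{A{\left(1386,m{\left(-41 \right)} \right)}} - \frac{4617657}{1404406} = \frac{1959767}{2 + \sqrt{-11 + 1386}} - \frac{4617657}{1404406} = \frac{1959767}{2 + \sqrt{1375}} - \frac{4617657}{1404406} = \frac{1959767}{2 + 5 \sqrt{55}} - \frac{4617657}{1404406} = - \frac{4617657}{1404406} + \frac{1959767}{2 + 5 \sqrt{55}}$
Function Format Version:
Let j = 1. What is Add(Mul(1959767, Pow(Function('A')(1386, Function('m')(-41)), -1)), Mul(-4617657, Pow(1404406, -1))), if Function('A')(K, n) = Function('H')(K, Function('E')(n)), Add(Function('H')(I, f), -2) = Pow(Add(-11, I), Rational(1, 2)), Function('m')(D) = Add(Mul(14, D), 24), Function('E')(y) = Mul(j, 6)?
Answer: Add(Rational(-5510947874551, 1925440626), Mul(Rational(9798835, 1371), Pow(55, Rational(1, 2)))) ≈ 50143.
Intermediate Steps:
Function('E')(y) = 6 (Function('E')(y) = Mul(1, 6) = 6)
Function('m')(D) = Add(24, Mul(14, D))
Function('H')(I, f) = Add(2, Pow(Add(-11, I), Rational(1, 2)))
Function('A')(K, n) = Add(2, Pow(Add(-11, K), Rational(1, 2)))
Add(Mul(1959767, Pow(Function('A')(1386, Function('m')(-41)), -1)), Mul(-4617657, Pow(1404406, -1))) = Add(Mul(1959767, Pow(Add(2, Pow(Add(-11, 1386), Rational(1, 2))), -1)), Mul(-4617657, Pow(1404406, -1))) = Add(Mul(1959767, Pow(Add(2, Pow(1375, Rational(1, 2))), -1)), Mul(-4617657, Rational(1, 1404406))) = Add(Mul(1959767, Pow(Add(2, Mul(5, Pow(55, Rational(1, 2)))), -1)), Rational(-4617657, 1404406)) = Add(Rational(-4617657, 1404406), Mul(1959767, Pow(Add(2, Mul(5, Pow(55, Rational(1, 2)))), -1)))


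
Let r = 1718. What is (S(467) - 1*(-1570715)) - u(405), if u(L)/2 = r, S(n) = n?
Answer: 1567746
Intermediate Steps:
u(L) = 3436 (u(L) = 2*1718 = 3436)
(S(467) - 1*(-1570715)) - u(405) = (467 - 1*(-1570715)) - 1*3436 = (467 + 1570715) - 3436 = 1571182 - 3436 = 1567746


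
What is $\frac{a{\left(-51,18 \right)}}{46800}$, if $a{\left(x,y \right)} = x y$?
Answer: $- \frac{51}{2600} \approx -0.019615$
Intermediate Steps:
$\frac{a{\left(-51,18 \right)}}{46800} = \frac{\left(-51\right) 18}{46800} = \left(-918\right) \frac{1}{46800} = - \frac{51}{2600}$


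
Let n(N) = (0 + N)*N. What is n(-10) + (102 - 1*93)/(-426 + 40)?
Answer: 38591/386 ≈ 99.977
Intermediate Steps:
n(N) = N² (n(N) = N*N = N²)
n(-10) + (102 - 1*93)/(-426 + 40) = (-10)² + (102 - 1*93)/(-426 + 40) = 100 + (102 - 93)/(-386) = 100 + 9*(-1/386) = 100 - 9/386 = 38591/386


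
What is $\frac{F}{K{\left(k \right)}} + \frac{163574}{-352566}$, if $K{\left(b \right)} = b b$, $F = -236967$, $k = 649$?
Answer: $- \frac{76222019848}{74250575883} \approx -1.0266$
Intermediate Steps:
$K{\left(b \right)} = b^{2}$
$\frac{F}{K{\left(k \right)}} + \frac{163574}{-352566} = - \frac{236967}{649^{2}} + \frac{163574}{-352566} = - \frac{236967}{421201} + 163574 \left(- \frac{1}{352566}\right) = \left(-236967\right) \frac{1}{421201} - \frac{81787}{176283} = - \frac{236967}{421201} - \frac{81787}{176283} = - \frac{76222019848}{74250575883}$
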